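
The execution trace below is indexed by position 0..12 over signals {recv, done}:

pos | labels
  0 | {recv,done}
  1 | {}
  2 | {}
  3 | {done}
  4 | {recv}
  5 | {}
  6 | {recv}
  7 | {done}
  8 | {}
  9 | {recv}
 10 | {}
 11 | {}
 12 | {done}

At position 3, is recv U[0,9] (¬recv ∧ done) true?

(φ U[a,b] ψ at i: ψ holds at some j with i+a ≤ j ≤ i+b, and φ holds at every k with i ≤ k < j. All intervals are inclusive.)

True

Need some j in [3,12] with (¬recv ∧ done), and recv at every k in [3,j-1].
  j=3: (¬recv ∧ done) holds; no prefix to check → satisfied.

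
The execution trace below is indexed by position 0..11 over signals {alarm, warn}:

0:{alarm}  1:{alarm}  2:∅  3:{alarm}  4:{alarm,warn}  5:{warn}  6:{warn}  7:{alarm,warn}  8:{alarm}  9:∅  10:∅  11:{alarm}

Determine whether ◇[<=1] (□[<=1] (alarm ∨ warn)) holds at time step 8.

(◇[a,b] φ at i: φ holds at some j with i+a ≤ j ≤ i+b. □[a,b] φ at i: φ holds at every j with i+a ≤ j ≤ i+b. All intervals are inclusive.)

Check □[<=1] (alarm ∨ warn) at each j in [8,9]:
  j=8: fails at 9
  j=9: fails at 9
No position in the window satisfies it → formula fails.

False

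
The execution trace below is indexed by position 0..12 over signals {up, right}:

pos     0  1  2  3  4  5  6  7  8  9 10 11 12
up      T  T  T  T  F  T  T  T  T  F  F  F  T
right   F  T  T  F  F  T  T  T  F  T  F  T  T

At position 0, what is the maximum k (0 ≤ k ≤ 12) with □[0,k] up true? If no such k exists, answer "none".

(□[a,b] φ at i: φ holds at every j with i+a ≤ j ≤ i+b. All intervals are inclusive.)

up must hold from j=0 onward; find where it first fails.
  j=0: holds
  j=1: holds
  j=2: holds
  j=3: holds
  j=4: fails
Holds on [0,3], so largest k = 3.

3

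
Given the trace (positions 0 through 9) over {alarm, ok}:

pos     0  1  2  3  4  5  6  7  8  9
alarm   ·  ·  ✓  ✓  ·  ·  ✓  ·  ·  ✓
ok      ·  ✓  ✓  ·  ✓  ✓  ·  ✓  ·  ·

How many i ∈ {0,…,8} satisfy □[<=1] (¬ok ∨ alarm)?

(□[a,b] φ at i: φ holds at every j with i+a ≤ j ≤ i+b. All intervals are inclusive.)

Evaluate at each i in [0,8]:
  i=0: ✗ (fails at j=1)
  i=1: ✗ (fails at j=1)
  i=2: ✓ (all of [2,3])
  i=3: ✗ (fails at j=4)
  i=4: ✗ (fails at j=4)
  i=5: ✗ (fails at j=5)
  i=6: ✗ (fails at j=7)
  i=7: ✗ (fails at j=7)
  i=8: ✓ (all of [8,9])
Positions where it holds: {2, 8} → 2.

2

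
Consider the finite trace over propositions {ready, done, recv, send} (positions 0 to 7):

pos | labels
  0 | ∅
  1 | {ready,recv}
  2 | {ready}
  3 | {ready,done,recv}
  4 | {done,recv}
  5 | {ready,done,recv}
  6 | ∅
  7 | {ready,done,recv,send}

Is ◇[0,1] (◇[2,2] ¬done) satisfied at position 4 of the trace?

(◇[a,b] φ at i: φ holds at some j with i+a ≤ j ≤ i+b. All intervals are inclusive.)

True

Check ◇[2,2] ¬done at each j in [4,5]:
  j=4: holds (witness at 6)
  j=5: fails (none in [7,7])
Found at j=4 → formula holds.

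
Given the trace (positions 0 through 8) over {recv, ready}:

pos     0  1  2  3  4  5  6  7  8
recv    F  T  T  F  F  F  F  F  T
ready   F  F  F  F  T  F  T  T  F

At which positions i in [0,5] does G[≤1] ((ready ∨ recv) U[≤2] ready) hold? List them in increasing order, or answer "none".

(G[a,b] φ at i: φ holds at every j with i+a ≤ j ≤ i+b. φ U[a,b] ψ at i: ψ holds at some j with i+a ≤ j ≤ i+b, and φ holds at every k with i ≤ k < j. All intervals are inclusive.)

Evaluate at each i in [0,5]:
  i=0: ✗ (fails at j=0)
  i=1: ✗ (fails at j=1)
  i=2: ✗ (fails at j=2)
  i=3: ✗ (fails at j=3)
  i=4: ✗ (fails at j=5)
  i=5: ✗ (fails at j=5)

none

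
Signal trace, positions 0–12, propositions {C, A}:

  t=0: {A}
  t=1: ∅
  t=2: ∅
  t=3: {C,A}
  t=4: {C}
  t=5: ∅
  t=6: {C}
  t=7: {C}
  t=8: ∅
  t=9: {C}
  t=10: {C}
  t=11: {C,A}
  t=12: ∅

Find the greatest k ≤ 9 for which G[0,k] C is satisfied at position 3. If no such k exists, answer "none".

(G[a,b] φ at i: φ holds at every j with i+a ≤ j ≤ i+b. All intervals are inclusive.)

C must hold from j=3 onward; find where it first fails.
  j=3: holds
  j=4: holds
  j=5: fails
Holds on [3,4], so largest k = 1.

1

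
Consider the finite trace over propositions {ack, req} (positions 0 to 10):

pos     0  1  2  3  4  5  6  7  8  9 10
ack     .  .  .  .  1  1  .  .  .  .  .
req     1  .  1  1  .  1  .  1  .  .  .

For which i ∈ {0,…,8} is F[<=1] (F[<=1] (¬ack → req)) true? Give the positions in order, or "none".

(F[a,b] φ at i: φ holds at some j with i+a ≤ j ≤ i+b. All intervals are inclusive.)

0, 1, 2, 3, 4, 5, 6, 7

Evaluate at each i in [0,8]:
  i=0: ✓ (witness j=0)
  i=1: ✓ (witness j=1)
  i=2: ✓ (witness j=2)
  i=3: ✓ (witness j=3)
  i=4: ✓ (witness j=4)
  i=5: ✓ (witness j=5)
  i=6: ✓ (witness j=6)
  i=7: ✓ (witness j=7)
  i=8: ✗ (none in [8,9])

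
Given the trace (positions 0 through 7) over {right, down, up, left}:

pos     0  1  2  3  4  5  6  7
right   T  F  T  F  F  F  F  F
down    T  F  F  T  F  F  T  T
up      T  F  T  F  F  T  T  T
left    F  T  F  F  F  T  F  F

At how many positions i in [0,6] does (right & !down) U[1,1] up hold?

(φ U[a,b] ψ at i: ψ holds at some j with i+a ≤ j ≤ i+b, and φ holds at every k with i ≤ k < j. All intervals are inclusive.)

Evaluate at each i in [0,6]:
  i=0: ✗ (no rhs in [1,1])
  i=1: ✗ (lhs fails at k=1 before rhs at j=2)
  i=2: ✗ (no rhs in [3,3])
  i=3: ✗ (no rhs in [4,4])
  i=4: ✗ (lhs fails at k=4 before rhs at j=5)
  i=5: ✗ (lhs fails at k=5 before rhs at j=6)
  i=6: ✗ (lhs fails at k=6 before rhs at j=7)
Positions where it holds: {} → 0.

0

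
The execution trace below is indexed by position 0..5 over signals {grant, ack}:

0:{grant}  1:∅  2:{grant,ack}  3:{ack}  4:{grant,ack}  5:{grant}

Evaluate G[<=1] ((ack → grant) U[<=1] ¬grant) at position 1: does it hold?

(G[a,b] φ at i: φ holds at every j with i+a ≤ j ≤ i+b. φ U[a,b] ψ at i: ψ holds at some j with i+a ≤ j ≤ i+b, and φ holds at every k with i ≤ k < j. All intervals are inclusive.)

True

Check ((ack → grant) U[<=1] ¬grant) at every j in [1,2]:
  j=1: holds
  j=2: holds
All positions satisfy it → formula holds.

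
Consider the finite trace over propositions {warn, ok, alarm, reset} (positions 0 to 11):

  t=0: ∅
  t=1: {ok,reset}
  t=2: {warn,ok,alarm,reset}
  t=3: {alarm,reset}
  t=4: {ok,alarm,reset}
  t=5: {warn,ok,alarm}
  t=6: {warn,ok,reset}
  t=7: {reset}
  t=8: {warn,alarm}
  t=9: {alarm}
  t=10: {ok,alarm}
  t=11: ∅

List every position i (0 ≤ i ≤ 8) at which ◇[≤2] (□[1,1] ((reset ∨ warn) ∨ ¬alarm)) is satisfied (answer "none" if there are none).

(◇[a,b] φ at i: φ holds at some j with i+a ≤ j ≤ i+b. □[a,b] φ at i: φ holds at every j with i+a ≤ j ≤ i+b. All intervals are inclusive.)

0, 1, 2, 3, 4, 5, 6, 7, 8

Evaluate at each i in [0,8]:
  i=0: ✓ (witness j=0)
  i=1: ✓ (witness j=1)
  i=2: ✓ (witness j=2)
  i=3: ✓ (witness j=3)
  i=4: ✓ (witness j=4)
  i=5: ✓ (witness j=5)
  i=6: ✓ (witness j=6)
  i=7: ✓ (witness j=7)
  i=8: ✓ (witness j=10)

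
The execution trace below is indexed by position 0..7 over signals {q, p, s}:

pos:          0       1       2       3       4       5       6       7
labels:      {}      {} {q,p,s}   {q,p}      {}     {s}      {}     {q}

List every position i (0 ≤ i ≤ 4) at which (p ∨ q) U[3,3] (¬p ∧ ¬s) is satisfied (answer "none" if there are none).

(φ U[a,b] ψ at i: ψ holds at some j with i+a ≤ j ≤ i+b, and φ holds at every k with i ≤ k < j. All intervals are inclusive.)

none

Evaluate at each i in [0,4]:
  i=0: ✗ (no rhs in [3,3])
  i=1: ✗ (lhs fails at k=1 before rhs at j=4)
  i=2: ✗ (no rhs in [5,5])
  i=3: ✗ (lhs fails at k=4 before rhs at j=6)
  i=4: ✗ (lhs fails at k=4 before rhs at j=7)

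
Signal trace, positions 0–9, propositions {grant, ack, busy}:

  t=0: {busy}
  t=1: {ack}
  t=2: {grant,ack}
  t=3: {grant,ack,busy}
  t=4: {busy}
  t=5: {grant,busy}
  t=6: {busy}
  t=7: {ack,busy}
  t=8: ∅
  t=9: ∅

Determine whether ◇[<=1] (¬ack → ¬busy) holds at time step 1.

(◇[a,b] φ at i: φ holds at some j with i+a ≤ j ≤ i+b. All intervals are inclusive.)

Check (¬ack → ¬busy) at each j in [1,2]:
  j=1: true
  j=2: true
Found at j=1 → formula holds.

Holds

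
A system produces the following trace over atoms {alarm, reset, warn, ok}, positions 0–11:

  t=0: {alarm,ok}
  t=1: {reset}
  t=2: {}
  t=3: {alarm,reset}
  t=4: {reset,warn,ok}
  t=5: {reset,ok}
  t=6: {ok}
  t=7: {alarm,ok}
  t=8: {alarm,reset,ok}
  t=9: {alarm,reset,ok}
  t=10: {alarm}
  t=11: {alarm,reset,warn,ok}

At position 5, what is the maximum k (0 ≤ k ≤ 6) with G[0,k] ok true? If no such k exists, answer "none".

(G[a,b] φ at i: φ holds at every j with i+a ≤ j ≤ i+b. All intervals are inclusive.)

ok must hold from j=5 onward; find where it first fails.
  j=5: holds
  j=6: holds
  j=7: holds
  j=8: holds
  j=9: holds
  j=10: fails
Holds on [5,9], so largest k = 4.

4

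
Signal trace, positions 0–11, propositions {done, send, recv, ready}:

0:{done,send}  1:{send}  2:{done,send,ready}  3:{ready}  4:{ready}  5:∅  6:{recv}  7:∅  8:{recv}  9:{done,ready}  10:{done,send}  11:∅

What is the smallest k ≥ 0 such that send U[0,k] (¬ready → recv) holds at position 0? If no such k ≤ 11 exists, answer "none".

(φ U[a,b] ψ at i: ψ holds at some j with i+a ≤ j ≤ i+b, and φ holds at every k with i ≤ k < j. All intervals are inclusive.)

2

Need earliest j ≥ 0 with (¬ready → recv), and send at every k in [0,j-1].
  j=0: rhs fails.
  j=1: rhs fails.
  j=2: rhs holds; lhs holds on [0,1]. k = 2.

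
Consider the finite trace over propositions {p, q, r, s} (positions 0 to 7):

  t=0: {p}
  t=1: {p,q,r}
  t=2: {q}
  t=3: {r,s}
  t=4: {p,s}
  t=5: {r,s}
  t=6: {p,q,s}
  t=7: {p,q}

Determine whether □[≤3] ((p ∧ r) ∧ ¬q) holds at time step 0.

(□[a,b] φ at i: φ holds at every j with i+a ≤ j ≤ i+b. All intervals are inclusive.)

No

Check ((p ∧ r) ∧ ¬q) at every j in [0,3]:
  j=0: false
  j=1: false
  j=2: false
  j=3: false
Fails at j=0 → formula fails.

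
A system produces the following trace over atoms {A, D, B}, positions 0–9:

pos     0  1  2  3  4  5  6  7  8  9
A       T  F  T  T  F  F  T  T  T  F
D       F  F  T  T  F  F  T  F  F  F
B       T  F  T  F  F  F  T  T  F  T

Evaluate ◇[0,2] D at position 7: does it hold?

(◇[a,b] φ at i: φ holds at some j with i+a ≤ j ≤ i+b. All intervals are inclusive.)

No

Check D at each j in [7,9]:
  j=7: false
  j=8: false
  j=9: false
No position in the window satisfies it → formula fails.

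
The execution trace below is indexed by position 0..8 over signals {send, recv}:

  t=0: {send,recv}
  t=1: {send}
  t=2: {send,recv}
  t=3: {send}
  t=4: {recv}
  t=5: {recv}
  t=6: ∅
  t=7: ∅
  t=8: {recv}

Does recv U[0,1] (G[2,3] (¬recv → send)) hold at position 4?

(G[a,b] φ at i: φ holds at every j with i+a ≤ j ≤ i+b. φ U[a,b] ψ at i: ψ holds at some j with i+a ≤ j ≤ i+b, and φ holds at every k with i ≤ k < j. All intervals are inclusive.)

Need some j in [4,5] with G[2,3] (¬recv → send), and recv at every k in [4,j-1].
  j=4: G[2,3] (¬recv → send) — fails at 6.
  j=5: G[2,3] (¬recv → send) — fails at 7.
No j in the window works → until fails.

No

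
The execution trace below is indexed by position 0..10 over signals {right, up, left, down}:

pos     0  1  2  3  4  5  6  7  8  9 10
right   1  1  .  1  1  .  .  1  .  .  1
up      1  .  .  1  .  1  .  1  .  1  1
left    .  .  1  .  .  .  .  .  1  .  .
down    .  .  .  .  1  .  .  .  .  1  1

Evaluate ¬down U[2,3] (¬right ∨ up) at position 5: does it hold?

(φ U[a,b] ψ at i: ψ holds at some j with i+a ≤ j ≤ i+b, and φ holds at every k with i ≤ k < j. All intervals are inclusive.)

Need some j in [7,8] with (¬right ∨ up), and ¬down at every k in [5,j-1].
  j=7: (¬right ∨ up) holds; ¬down holds at every k in [5,6] → satisfied.

Yes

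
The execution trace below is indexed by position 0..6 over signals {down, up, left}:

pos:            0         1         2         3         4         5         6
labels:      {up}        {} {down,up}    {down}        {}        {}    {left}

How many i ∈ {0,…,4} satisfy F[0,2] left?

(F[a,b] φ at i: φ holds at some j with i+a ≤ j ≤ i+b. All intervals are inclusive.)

1

Evaluate at each i in [0,4]:
  i=0: ✗ (none in [0,2])
  i=1: ✗ (none in [1,3])
  i=2: ✗ (none in [2,4])
  i=3: ✗ (none in [3,5])
  i=4: ✓ (witness j=6)
Positions where it holds: {4} → 1.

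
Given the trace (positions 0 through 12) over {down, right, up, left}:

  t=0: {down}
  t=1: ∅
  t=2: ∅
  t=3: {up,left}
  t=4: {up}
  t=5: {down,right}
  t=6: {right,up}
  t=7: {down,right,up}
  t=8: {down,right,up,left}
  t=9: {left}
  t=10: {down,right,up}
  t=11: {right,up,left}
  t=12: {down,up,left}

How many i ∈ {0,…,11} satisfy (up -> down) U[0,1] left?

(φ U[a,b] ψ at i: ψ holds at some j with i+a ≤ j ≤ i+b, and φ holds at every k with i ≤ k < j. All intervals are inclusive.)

Evaluate at each i in [0,11]:
  i=0: ✗ (no rhs in [0,1])
  i=1: ✗ (no rhs in [1,2])
  i=2: ✓ (rhs at j=3; lhs holds on [2,2])
  i=3: ✓ (rhs at j=3)
  i=4: ✗ (no rhs in [4,5])
  i=5: ✗ (no rhs in [5,6])
  i=6: ✗ (no rhs in [6,7])
  i=7: ✓ (rhs at j=8; lhs holds on [7,7])
  i=8: ✓ (rhs at j=8)
  i=9: ✓ (rhs at j=9)
  i=10: ✓ (rhs at j=11; lhs holds on [10,10])
  i=11: ✓ (rhs at j=11)
Positions where it holds: {2, 3, 7, 8, 9, 10, 11} → 7.

7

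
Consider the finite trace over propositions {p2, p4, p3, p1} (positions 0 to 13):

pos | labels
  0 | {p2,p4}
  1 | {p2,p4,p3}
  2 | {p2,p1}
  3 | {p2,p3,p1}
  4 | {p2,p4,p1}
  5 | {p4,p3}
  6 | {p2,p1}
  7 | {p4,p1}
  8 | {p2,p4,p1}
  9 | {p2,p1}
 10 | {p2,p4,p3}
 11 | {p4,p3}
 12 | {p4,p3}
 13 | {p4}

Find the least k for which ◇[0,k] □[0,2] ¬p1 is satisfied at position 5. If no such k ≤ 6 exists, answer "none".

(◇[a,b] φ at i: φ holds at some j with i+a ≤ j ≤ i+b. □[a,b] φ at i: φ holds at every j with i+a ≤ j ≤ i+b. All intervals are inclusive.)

5

Scan j = 5,6,… for □[0,2] ¬p1:
  j=5: fails
  j=6: fails
  j=7: fails
  j=8: fails
  j=9: fails
  j=10: holds
First hit at j=10, so smallest k = 10-5 = 5.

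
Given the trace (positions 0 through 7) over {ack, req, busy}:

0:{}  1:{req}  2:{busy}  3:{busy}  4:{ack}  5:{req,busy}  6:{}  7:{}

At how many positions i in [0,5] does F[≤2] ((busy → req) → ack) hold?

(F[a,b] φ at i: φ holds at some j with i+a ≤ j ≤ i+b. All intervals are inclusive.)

Evaluate at each i in [0,5]:
  i=0: ✓ (witness j=2)
  i=1: ✓ (witness j=2)
  i=2: ✓ (witness j=2)
  i=3: ✓ (witness j=3)
  i=4: ✓ (witness j=4)
  i=5: ✗ (none in [5,7])
Positions where it holds: {0, 1, 2, 3, 4} → 5.

5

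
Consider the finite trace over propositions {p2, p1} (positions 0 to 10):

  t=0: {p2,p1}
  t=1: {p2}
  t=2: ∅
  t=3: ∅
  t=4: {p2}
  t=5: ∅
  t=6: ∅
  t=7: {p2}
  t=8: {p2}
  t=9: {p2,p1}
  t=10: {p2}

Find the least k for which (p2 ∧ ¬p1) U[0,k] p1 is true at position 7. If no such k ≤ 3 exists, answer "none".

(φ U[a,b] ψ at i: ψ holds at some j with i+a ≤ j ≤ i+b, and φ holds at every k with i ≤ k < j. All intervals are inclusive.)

Need earliest j ≥ 7 with p1, and (p2 ∧ ¬p1) at every k in [7,j-1].
  j=7: rhs fails.
  j=8: rhs fails.
  j=9: rhs holds; lhs holds on [7,8]. k = 2.

2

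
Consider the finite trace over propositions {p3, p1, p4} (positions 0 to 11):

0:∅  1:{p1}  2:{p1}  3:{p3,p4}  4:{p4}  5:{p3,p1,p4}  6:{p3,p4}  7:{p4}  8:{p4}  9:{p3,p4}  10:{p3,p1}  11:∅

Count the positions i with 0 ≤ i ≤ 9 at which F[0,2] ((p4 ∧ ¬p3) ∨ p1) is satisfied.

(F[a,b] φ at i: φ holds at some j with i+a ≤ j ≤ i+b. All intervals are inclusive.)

Evaluate at each i in [0,9]:
  i=0: ✓ (witness j=1)
  i=1: ✓ (witness j=1)
  i=2: ✓ (witness j=2)
  i=3: ✓ (witness j=4)
  i=4: ✓ (witness j=4)
  i=5: ✓ (witness j=5)
  i=6: ✓ (witness j=7)
  i=7: ✓ (witness j=7)
  i=8: ✓ (witness j=8)
  i=9: ✓ (witness j=10)
Positions where it holds: {0, 1, 2, 3, 4, 5, 6, 7, 8, 9} → 10.

10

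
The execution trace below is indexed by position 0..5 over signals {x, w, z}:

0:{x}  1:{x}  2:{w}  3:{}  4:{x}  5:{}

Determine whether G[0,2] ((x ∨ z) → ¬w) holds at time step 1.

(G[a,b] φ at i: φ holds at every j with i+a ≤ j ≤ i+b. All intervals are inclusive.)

Check ((x ∨ z) → ¬w) at every j in [1,3]:
  j=1: antecedent true; consequent true → ✓
  j=2: antecedent false → ✓
  j=3: antecedent false → ✓
All positions satisfy it → formula holds.

Holds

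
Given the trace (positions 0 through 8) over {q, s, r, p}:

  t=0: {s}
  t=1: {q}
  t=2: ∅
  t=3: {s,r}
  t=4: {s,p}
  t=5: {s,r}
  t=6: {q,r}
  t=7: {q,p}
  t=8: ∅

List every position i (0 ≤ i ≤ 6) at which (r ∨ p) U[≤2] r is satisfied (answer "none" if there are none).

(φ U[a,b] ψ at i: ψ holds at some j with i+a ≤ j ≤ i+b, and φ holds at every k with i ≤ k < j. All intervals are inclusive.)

3, 4, 5, 6

Evaluate at each i in [0,6]:
  i=0: ✗ (no rhs in [0,2])
  i=1: ✗ (lhs fails at k=1 before rhs at j=3)
  i=2: ✗ (lhs fails at k=2 before rhs at j=3)
  i=3: ✓ (rhs at j=3)
  i=4: ✓ (rhs at j=5; lhs holds on [4,4])
  i=5: ✓ (rhs at j=5)
  i=6: ✓ (rhs at j=6)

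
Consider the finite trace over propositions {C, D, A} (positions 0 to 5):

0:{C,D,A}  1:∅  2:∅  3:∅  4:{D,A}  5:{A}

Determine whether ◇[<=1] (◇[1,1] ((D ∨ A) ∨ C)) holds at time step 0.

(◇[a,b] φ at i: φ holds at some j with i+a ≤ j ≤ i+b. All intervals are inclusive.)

Check ◇[1,1] ((D ∨ A) ∨ C) at each j in [0,1]:
  j=0: fails (none in [1,1])
  j=1: fails (none in [2,2])
No position in the window satisfies it → formula fails.

False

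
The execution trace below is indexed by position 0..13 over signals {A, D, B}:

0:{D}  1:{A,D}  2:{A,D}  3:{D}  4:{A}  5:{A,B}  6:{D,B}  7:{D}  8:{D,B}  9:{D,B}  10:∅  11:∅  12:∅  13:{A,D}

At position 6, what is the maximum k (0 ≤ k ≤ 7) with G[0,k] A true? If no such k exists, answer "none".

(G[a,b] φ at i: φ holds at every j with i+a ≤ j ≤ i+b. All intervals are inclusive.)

A must hold from j=6 onward; find where it first fails.
  j=6: fails → no k works.

none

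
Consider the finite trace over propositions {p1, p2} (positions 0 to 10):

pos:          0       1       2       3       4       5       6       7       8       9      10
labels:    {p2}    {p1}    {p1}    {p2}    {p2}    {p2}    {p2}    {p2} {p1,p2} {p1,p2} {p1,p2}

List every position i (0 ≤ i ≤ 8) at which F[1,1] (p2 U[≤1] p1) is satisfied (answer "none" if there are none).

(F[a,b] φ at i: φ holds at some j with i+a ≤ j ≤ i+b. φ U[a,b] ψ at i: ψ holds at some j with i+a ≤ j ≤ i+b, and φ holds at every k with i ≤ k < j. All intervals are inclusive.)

Evaluate at each i in [0,8]:
  i=0: ✓ (witness j=1)
  i=1: ✓ (witness j=2)
  i=2: ✗ (none in [3,3])
  i=3: ✗ (none in [4,4])
  i=4: ✗ (none in [5,5])
  i=5: ✗ (none in [6,6])
  i=6: ✓ (witness j=7)
  i=7: ✓ (witness j=8)
  i=8: ✓ (witness j=9)

0, 1, 6, 7, 8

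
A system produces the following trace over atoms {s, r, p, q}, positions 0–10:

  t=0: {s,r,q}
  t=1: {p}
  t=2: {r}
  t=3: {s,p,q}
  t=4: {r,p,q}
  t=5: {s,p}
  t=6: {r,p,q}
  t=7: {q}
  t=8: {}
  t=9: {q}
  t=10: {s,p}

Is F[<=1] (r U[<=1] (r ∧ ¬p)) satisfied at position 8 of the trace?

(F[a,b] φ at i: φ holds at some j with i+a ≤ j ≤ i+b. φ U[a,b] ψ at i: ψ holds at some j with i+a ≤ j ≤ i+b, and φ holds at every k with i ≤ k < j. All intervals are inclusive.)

Check (r U[<=1] (r ∧ ¬p)) at each j in [8,9]:
  j=8: fails
  j=9: fails
No position in the window satisfies it → formula fails.

No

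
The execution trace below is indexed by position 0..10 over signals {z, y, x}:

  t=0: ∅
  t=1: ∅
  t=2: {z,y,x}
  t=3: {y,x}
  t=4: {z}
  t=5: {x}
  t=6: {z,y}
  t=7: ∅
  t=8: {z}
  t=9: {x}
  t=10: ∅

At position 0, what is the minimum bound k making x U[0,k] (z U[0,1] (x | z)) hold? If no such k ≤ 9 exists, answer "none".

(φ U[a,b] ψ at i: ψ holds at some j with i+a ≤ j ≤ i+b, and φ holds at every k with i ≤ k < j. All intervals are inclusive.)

Need earliest j ≥ 0 with (z U[0,1] (x | z)), and x at every k in [0,j-1].
  j=0: rhs fails.
  j=1: rhs fails.
  j=2: rhs holds but lhs fails at k=0.
  j=3: rhs holds but lhs fails at k=0.
  j=4: rhs holds but lhs fails at k=0.
  j=5: rhs holds but lhs fails at k=0.
  j=6: rhs holds but lhs fails at k=0.
  j=7: rhs fails.
  j=8: rhs holds but lhs fails at k=0.
  j=9: rhs holds but lhs fails at k=0.
No witness within the range → none.

none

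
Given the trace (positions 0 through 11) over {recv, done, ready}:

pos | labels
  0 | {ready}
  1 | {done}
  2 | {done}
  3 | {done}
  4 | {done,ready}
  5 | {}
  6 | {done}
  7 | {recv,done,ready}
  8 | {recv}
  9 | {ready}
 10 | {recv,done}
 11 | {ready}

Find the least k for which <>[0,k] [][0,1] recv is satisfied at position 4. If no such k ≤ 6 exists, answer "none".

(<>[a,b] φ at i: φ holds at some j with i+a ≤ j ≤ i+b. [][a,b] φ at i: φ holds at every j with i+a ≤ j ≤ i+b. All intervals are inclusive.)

Scan j = 4,5,… for [][0,1] recv:
  j=4: fails
  j=5: fails
  j=6: fails
  j=7: holds
First hit at j=7, so smallest k = 7-4 = 3.

3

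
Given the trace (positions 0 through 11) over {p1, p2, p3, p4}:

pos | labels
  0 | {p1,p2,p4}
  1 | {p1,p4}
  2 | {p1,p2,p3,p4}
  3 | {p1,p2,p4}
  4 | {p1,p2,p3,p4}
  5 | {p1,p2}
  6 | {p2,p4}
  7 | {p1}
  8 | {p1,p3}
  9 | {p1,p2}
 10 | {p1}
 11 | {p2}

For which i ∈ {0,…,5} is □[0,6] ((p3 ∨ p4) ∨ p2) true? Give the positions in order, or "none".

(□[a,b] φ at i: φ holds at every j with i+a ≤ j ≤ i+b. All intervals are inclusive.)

Evaluate at each i in [0,5]:
  i=0: ✓ (all of [0,6])
  i=1: ✗ (fails at j=7)
  i=2: ✗ (fails at j=7)
  i=3: ✗ (fails at j=7)
  i=4: ✗ (fails at j=7)
  i=5: ✗ (fails at j=7)

0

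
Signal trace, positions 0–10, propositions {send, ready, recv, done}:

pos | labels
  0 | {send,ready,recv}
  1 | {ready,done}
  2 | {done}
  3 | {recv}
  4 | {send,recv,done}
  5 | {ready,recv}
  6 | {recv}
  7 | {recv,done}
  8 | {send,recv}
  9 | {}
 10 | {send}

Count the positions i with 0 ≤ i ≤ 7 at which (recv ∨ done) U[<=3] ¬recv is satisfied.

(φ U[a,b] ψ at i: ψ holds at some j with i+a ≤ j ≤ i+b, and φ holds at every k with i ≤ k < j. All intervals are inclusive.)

Evaluate at each i in [0,7]:
  i=0: ✓ (rhs at j=1; lhs holds on [0,0])
  i=1: ✓ (rhs at j=1)
  i=2: ✓ (rhs at j=2)
  i=3: ✗ (no rhs in [3,6])
  i=4: ✗ (no rhs in [4,7])
  i=5: ✗ (no rhs in [5,8])
  i=6: ✓ (rhs at j=9; lhs holds on [6,8])
  i=7: ✓ (rhs at j=9; lhs holds on [7,8])
Positions where it holds: {0, 1, 2, 6, 7} → 5.

5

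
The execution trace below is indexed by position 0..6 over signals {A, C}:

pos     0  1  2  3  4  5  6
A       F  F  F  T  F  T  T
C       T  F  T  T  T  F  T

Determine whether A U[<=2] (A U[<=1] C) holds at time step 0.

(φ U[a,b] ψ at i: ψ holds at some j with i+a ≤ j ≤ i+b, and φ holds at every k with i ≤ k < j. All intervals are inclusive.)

Yes

Need some j in [0,2] with (A U[<=1] C), and A at every k in [0,j-1].
  j=0: (A U[<=1] C) holds; no prefix to check → satisfied.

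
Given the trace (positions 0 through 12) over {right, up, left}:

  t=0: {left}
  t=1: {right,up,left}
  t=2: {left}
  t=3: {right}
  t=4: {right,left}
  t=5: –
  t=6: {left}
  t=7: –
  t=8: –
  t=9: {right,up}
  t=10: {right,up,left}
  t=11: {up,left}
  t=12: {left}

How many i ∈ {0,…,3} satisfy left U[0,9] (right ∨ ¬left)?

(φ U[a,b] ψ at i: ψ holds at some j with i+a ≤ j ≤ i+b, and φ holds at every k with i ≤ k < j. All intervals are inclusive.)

4

Evaluate at each i in [0,3]:
  i=0: ✓ (rhs at j=1; lhs holds on [0,0])
  i=1: ✓ (rhs at j=1)
  i=2: ✓ (rhs at j=3; lhs holds on [2,2])
  i=3: ✓ (rhs at j=3)
Positions where it holds: {0, 1, 2, 3} → 4.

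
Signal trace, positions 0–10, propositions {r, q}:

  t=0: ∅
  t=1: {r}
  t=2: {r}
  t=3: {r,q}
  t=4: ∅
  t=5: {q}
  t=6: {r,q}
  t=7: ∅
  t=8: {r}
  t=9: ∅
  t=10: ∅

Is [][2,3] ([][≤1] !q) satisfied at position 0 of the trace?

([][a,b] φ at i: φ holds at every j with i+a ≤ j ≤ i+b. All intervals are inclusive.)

Does not hold

Check [][≤1] !q at every j in [2,3]:
  j=2: fails at 3
  j=3: fails at 3
Fails at j=2 → formula fails.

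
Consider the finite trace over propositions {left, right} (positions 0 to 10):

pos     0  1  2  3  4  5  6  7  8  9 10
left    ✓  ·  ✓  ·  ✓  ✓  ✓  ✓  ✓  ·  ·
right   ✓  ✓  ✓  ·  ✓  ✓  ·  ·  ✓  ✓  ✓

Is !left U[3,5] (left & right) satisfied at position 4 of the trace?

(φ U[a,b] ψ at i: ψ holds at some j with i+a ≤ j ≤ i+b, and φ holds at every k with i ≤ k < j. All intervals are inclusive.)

No

Need some j in [7,9] with (left & right), and !left at every k in [4,j-1].
  j=7: (left & right) false.
  j=8: (left & right) holds, but !left fails at k=4 → not this j.
  j=9: (left & right) false.
No j in the window works → until fails.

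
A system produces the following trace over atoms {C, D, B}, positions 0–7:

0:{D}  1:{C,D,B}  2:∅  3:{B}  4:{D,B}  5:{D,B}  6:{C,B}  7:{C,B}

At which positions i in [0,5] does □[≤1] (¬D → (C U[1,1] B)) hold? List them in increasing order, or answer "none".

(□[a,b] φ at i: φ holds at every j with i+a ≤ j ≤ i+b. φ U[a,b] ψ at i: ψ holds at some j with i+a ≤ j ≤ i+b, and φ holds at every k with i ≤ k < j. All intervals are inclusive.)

0, 4, 5

Evaluate at each i in [0,5]:
  i=0: ✓ (all of [0,1])
  i=1: ✗ (fails at j=2)
  i=2: ✗ (fails at j=2)
  i=3: ✗ (fails at j=3)
  i=4: ✓ (all of [4,5])
  i=5: ✓ (all of [5,6])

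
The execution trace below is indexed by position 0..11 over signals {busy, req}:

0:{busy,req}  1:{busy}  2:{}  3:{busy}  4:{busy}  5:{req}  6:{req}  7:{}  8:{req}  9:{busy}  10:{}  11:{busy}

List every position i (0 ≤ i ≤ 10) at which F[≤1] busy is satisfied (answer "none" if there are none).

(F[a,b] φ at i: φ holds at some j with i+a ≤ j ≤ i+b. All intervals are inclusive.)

Evaluate at each i in [0,10]:
  i=0: ✓ (witness j=0)
  i=1: ✓ (witness j=1)
  i=2: ✓ (witness j=3)
  i=3: ✓ (witness j=3)
  i=4: ✓ (witness j=4)
  i=5: ✗ (none in [5,6])
  i=6: ✗ (none in [6,7])
  i=7: ✗ (none in [7,8])
  i=8: ✓ (witness j=9)
  i=9: ✓ (witness j=9)
  i=10: ✓ (witness j=11)

0, 1, 2, 3, 4, 8, 9, 10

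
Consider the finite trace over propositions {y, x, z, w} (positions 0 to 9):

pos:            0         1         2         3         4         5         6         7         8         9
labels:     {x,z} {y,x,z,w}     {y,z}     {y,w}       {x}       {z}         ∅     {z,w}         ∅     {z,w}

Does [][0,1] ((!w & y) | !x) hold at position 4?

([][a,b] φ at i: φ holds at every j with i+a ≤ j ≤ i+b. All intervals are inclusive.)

Check ((!w & y) | !x) at every j in [4,5]:
  j=4: false
  j=5: true
Fails at j=4 → formula fails.

No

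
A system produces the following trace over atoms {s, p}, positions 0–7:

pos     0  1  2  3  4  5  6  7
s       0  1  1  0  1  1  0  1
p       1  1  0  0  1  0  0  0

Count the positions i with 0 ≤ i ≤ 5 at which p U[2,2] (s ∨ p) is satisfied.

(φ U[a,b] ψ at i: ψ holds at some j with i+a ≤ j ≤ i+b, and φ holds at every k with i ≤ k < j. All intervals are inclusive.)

Evaluate at each i in [0,5]:
  i=0: ✓ (rhs at j=2; lhs holds on [0,1])
  i=1: ✗ (no rhs in [3,3])
  i=2: ✗ (lhs fails at k=2 before rhs at j=4)
  i=3: ✗ (lhs fails at k=3 before rhs at j=5)
  i=4: ✗ (no rhs in [6,6])
  i=5: ✗ (lhs fails at k=5 before rhs at j=7)
Positions where it holds: {0} → 1.

1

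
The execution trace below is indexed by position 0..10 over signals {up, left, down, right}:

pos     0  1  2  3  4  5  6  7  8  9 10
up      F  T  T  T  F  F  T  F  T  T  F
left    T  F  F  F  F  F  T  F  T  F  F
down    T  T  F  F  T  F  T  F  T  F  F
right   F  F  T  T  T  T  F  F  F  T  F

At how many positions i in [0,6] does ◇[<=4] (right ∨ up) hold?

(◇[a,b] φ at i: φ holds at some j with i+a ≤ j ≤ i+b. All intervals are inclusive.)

7

Evaluate at each i in [0,6]:
  i=0: ✓ (witness j=1)
  i=1: ✓ (witness j=1)
  i=2: ✓ (witness j=2)
  i=3: ✓ (witness j=3)
  i=4: ✓ (witness j=4)
  i=5: ✓ (witness j=5)
  i=6: ✓ (witness j=6)
Positions where it holds: {0, 1, 2, 3, 4, 5, 6} → 7.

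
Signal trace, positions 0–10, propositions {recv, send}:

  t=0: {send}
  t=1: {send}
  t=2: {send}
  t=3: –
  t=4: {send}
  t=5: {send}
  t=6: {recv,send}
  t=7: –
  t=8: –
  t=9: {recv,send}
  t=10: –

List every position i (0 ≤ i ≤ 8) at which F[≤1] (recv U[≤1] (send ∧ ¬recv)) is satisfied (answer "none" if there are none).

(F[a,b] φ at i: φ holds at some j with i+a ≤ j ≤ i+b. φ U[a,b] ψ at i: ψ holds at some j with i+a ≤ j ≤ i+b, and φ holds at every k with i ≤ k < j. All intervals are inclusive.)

Evaluate at each i in [0,8]:
  i=0: ✓ (witness j=0)
  i=1: ✓ (witness j=1)
  i=2: ✓ (witness j=2)
  i=3: ✓ (witness j=4)
  i=4: ✓ (witness j=4)
  i=5: ✓ (witness j=5)
  i=6: ✗ (none in [6,7])
  i=7: ✗ (none in [7,8])
  i=8: ✗ (none in [8,9])

0, 1, 2, 3, 4, 5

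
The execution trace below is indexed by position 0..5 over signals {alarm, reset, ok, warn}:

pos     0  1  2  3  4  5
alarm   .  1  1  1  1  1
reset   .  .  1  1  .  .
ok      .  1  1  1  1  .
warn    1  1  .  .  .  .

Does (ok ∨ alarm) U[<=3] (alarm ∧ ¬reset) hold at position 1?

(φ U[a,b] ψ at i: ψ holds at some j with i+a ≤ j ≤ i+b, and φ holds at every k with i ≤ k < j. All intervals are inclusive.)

Holds

Need some j in [1,4] with (alarm ∧ ¬reset), and (ok ∨ alarm) at every k in [1,j-1].
  j=1: (alarm ∧ ¬reset) holds; no prefix to check → satisfied.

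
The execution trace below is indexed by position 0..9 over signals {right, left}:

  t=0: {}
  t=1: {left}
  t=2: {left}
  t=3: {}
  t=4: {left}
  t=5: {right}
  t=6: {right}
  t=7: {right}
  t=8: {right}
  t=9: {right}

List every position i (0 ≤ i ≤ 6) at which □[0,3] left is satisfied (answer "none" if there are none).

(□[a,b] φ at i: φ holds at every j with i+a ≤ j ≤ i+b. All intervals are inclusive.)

none

Evaluate at each i in [0,6]:
  i=0: ✗ (fails at j=0)
  i=1: ✗ (fails at j=3)
  i=2: ✗ (fails at j=3)
  i=3: ✗ (fails at j=3)
  i=4: ✗ (fails at j=5)
  i=5: ✗ (fails at j=5)
  i=6: ✗ (fails at j=6)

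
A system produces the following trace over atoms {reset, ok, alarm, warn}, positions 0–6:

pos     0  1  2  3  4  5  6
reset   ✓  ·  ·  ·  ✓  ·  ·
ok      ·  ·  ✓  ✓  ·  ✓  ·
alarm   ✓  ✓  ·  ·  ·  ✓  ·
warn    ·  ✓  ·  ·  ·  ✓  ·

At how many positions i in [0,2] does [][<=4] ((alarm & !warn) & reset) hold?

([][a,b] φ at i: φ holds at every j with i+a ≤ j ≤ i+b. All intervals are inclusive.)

0

Evaluate at each i in [0,2]:
  i=0: ✗ (fails at j=1)
  i=1: ✗ (fails at j=1)
  i=2: ✗ (fails at j=2)
Positions where it holds: {} → 0.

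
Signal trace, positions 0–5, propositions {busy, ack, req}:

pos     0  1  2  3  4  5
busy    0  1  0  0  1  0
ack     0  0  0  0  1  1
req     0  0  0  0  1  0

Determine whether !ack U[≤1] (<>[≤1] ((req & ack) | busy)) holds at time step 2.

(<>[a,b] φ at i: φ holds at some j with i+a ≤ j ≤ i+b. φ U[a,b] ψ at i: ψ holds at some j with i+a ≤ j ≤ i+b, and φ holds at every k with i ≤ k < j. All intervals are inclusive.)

Yes

Need some j in [2,3] with <>[≤1] ((req & ack) | busy), and !ack at every k in [2,j-1].
  j=2: <>[≤1] ((req & ack) | busy) — fails (none in [2,3]).
  j=3: <>[≤1] ((req & ack) | busy) holds; !ack holds at every k in [2,2] → satisfied.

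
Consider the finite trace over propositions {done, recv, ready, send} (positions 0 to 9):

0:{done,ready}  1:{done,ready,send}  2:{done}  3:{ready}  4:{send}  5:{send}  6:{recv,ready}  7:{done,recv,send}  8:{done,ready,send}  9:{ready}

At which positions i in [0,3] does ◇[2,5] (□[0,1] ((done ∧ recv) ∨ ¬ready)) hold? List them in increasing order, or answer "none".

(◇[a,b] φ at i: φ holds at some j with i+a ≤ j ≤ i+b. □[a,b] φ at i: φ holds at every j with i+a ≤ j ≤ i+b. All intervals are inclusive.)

0, 1, 2

Evaluate at each i in [0,3]:
  i=0: ✓ (witness j=4)
  i=1: ✓ (witness j=4)
  i=2: ✓ (witness j=4)
  i=3: ✗ (none in [5,8])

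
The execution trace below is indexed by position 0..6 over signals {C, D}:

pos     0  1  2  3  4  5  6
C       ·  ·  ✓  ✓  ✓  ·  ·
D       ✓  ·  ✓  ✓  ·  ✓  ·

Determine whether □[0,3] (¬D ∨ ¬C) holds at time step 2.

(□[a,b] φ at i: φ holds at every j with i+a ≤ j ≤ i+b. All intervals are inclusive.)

Check (¬D ∨ ¬C) at every j in [2,5]:
  j=2: false
  j=3: false
  j=4: true
  j=5: true
Fails at j=2 → formula fails.

False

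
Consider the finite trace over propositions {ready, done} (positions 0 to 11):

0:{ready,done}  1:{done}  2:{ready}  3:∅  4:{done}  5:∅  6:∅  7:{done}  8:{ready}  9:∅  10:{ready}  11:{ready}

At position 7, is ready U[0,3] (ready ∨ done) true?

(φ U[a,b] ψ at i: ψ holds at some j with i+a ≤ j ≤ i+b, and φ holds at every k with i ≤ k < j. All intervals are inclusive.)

Need some j in [7,10] with (ready ∨ done), and ready at every k in [7,j-1].
  j=7: (ready ∨ done) holds; no prefix to check → satisfied.

True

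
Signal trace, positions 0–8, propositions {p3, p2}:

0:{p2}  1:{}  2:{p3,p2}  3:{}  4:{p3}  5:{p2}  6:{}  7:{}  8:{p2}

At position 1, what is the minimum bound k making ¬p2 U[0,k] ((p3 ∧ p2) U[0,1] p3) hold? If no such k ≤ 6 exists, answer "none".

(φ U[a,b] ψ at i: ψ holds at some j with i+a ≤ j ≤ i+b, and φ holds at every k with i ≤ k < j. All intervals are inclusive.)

Need earliest j ≥ 1 with ((p3 ∧ p2) U[0,1] p3), and ¬p2 at every k in [1,j-1].
  j=1: rhs fails.
  j=2: rhs holds; lhs holds on [1,1]. k = 1.

1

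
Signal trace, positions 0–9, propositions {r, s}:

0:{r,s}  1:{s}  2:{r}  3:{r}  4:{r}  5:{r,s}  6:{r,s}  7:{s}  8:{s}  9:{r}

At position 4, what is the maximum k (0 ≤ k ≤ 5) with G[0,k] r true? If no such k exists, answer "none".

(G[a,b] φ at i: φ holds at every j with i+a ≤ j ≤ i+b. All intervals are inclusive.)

2

r must hold from j=4 onward; find where it first fails.
  j=4: holds
  j=5: holds
  j=6: holds
  j=7: fails
Holds on [4,6], so largest k = 2.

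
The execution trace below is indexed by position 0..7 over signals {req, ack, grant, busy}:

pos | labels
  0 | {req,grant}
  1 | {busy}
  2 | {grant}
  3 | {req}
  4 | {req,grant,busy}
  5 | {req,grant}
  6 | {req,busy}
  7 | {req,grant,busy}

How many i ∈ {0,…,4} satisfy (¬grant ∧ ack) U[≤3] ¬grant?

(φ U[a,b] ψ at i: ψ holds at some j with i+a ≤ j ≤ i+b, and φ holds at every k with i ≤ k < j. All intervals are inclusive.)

Evaluate at each i in [0,4]:
  i=0: ✗ (lhs fails at k=0 before rhs at j=1)
  i=1: ✓ (rhs at j=1)
  i=2: ✗ (lhs fails at k=2 before rhs at j=3)
  i=3: ✓ (rhs at j=3)
  i=4: ✗ (lhs fails at k=4 before rhs at j=6)
Positions where it holds: {1, 3} → 2.

2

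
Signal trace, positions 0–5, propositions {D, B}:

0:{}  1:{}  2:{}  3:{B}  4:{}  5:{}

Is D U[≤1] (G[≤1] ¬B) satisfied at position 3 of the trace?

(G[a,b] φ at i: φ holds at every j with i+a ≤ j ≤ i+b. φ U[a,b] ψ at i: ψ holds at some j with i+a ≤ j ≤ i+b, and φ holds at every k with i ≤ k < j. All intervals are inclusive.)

No

Need some j in [3,4] with G[≤1] ¬B, and D at every k in [3,j-1].
  j=3: G[≤1] ¬B — fails at 3.
  j=4: G[≤1] ¬B holds, but D fails at k=3 → not this j.
No j in the window works → until fails.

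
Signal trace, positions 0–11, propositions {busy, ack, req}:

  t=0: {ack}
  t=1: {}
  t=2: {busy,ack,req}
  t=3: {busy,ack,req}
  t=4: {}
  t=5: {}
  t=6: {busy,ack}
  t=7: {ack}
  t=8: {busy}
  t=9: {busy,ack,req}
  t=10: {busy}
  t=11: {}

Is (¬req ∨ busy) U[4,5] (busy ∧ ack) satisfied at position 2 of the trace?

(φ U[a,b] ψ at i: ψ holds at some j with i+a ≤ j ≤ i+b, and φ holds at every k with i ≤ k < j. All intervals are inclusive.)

True

Need some j in [6,7] with (busy ∧ ack), and (¬req ∨ busy) at every k in [2,j-1].
  j=6: (busy ∧ ack) holds; (¬req ∨ busy) holds at every k in [2,5] → satisfied.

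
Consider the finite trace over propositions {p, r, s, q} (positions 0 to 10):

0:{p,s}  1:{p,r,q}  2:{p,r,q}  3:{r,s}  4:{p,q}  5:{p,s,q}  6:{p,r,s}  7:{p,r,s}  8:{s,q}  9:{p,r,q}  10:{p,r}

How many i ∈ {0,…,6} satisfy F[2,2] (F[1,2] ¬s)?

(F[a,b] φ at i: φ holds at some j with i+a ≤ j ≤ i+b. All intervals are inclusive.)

4

Evaluate at each i in [0,6]:
  i=0: ✓ (witness j=2)
  i=1: ✓ (witness j=3)
  i=2: ✗ (none in [4,4])
  i=3: ✗ (none in [5,5])
  i=4: ✗ (none in [6,6])
  i=5: ✓ (witness j=7)
  i=6: ✓ (witness j=8)
Positions where it holds: {0, 1, 5, 6} → 4.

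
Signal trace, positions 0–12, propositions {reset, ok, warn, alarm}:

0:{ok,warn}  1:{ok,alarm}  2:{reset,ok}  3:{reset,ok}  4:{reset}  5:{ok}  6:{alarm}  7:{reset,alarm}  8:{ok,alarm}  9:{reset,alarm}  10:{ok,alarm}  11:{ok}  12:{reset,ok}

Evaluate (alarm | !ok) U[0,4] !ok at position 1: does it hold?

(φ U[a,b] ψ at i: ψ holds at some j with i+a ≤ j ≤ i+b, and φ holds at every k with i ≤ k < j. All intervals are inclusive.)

False

Need some j in [1,5] with !ok, and (alarm | !ok) at every k in [1,j-1].
  j=1: !ok false.
  j=2: !ok false.
  j=3: !ok false.
  j=4: !ok holds, but (alarm | !ok) fails at k=2 → not this j.
  j=5: !ok false.
No j in the window works → until fails.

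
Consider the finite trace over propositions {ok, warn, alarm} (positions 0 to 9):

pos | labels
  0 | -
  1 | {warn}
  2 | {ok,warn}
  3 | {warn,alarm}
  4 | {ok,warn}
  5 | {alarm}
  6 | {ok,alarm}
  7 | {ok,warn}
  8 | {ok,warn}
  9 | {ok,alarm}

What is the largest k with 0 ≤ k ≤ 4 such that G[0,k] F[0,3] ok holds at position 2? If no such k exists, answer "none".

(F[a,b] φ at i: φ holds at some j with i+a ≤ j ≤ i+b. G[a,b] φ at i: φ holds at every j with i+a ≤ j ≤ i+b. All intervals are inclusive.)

F[0,3] ok must hold from j=2 onward; find where it first fails.
  j=2: holds
  j=3: holds
  j=4: holds
  j=5: holds
  j=6: holds
Holds through j=6; largest k = 4.

4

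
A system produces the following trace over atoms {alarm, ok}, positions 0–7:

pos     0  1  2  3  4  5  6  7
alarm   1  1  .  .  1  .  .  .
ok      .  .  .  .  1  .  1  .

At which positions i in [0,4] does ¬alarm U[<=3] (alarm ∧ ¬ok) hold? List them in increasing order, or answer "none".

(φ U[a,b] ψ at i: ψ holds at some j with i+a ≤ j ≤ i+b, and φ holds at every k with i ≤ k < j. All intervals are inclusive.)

Evaluate at each i in [0,4]:
  i=0: ✓ (rhs at j=0)
  i=1: ✓ (rhs at j=1)
  i=2: ✗ (no rhs in [2,5])
  i=3: ✗ (no rhs in [3,6])
  i=4: ✗ (no rhs in [4,7])

0, 1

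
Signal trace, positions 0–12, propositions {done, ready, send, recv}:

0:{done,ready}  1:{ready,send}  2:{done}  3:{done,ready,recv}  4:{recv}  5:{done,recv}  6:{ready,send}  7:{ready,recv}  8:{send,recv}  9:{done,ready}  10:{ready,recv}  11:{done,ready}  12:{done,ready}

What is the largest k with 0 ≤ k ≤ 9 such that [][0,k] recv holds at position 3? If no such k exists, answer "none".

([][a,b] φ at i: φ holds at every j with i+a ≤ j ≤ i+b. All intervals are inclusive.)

recv must hold from j=3 onward; find where it first fails.
  j=3: holds
  j=4: holds
  j=5: holds
  j=6: fails
Holds on [3,5], so largest k = 2.

2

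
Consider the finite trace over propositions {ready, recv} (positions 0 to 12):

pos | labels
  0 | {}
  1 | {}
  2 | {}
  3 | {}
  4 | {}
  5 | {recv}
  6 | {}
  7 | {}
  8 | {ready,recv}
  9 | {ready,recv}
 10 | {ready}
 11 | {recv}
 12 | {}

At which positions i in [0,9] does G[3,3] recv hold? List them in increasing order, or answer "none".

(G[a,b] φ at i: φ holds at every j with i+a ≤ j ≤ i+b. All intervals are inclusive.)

Evaluate at each i in [0,9]:
  i=0: ✗ (fails at j=3)
  i=1: ✗ (fails at j=4)
  i=2: ✓ (all of [5,5])
  i=3: ✗ (fails at j=6)
  i=4: ✗ (fails at j=7)
  i=5: ✓ (all of [8,8])
  i=6: ✓ (all of [9,9])
  i=7: ✗ (fails at j=10)
  i=8: ✓ (all of [11,11])
  i=9: ✗ (fails at j=12)

2, 5, 6, 8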